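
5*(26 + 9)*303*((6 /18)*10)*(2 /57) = 353500 /57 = 6201.75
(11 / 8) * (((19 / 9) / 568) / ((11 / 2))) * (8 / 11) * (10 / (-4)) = -95 / 56232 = -0.00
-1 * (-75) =75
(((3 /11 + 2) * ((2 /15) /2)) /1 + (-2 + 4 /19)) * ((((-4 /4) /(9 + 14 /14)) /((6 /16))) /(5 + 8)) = 0.03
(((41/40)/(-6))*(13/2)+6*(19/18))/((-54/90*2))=-2507/576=-4.35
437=437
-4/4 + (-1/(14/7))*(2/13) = -14/13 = -1.08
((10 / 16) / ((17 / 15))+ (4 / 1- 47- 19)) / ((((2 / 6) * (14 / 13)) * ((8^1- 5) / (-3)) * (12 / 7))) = 108641 / 1088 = 99.85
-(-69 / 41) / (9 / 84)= 15.71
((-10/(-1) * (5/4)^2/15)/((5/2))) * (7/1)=35/12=2.92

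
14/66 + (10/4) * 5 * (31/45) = 1747/198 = 8.82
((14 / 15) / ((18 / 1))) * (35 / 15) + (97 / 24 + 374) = 1225247 / 3240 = 378.16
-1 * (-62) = 62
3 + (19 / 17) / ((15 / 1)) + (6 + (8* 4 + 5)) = 11749 / 255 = 46.07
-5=-5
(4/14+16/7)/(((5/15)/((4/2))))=108/7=15.43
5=5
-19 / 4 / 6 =-19 / 24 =-0.79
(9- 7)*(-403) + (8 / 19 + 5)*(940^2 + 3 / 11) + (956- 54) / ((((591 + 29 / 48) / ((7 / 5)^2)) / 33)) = 710614525763963 / 148374325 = 4789336.20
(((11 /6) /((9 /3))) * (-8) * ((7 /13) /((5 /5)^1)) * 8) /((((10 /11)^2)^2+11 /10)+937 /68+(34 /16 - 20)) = 24531288320 /2693774889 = 9.11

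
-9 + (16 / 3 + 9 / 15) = -46 / 15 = -3.07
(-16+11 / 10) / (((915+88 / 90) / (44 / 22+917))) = -1232379 / 82438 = -14.95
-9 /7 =-1.29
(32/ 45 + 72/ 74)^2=7862416/ 2772225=2.84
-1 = -1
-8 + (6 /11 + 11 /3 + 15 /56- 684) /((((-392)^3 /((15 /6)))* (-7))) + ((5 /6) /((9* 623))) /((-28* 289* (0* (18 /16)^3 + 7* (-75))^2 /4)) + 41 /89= -3059876022914629238081 /405855172147848192000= -7.54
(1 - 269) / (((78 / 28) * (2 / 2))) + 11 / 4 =-14579 / 156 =-93.46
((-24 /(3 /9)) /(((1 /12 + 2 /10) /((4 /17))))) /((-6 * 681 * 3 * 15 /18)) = 384 /65603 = 0.01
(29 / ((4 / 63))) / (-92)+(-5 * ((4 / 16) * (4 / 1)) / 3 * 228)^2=53137373 / 368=144395.04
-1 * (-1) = 1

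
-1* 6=-6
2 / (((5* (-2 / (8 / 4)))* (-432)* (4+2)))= 0.00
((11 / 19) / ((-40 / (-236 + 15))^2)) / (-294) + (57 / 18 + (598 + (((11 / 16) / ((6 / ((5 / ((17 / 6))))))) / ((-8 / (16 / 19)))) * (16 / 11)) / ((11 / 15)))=1368016146863 / 1671331200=818.52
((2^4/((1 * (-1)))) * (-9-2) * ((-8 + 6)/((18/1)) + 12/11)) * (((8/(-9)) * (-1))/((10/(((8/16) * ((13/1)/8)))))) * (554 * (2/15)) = 5588752/6075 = 919.96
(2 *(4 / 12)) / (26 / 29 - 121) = -0.01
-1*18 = -18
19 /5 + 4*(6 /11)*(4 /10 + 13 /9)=1291 /165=7.82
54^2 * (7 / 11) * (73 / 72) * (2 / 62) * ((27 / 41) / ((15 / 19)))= 7077861 / 139810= 50.62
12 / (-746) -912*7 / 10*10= -2381238 / 373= -6384.02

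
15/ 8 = 1.88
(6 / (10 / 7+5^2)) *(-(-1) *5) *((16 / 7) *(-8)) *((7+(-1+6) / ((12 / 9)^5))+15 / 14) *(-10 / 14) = 995415 / 7252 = 137.26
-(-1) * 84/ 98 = 6/ 7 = 0.86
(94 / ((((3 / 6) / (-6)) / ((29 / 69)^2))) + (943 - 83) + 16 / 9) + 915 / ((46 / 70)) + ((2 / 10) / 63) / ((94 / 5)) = 6437511287 / 3132738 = 2054.92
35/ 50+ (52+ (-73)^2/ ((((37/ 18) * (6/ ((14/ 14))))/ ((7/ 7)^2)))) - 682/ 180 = 800852/ 1665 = 480.99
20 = 20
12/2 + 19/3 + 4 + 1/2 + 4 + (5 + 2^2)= 29.83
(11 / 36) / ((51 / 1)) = 11 / 1836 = 0.01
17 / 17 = 1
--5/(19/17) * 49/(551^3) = 4165/3178398869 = 0.00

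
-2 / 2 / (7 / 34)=-34 / 7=-4.86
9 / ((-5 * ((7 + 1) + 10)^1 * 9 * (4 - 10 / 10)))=-1 / 270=-0.00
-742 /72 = -371 /36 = -10.31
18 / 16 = 9 / 8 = 1.12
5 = 5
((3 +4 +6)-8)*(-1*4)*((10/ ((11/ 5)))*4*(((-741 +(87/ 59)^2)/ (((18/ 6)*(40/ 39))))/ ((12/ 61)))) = 16995655300/ 38291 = 443855.09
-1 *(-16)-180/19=124/19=6.53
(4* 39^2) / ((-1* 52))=-117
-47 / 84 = -0.56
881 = 881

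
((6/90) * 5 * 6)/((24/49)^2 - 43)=-4802/102667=-0.05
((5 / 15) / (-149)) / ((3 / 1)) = -1 / 1341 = -0.00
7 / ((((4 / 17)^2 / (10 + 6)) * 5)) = 2023 / 5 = 404.60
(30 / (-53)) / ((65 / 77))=-462 / 689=-0.67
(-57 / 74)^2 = 3249 / 5476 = 0.59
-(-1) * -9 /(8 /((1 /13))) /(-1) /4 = 9 /416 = 0.02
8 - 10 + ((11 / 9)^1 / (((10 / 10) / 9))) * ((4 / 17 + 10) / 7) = 1676 / 119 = 14.08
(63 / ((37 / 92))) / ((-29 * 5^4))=-0.01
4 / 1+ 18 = 22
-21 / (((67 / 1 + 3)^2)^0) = -21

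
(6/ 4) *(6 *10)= 90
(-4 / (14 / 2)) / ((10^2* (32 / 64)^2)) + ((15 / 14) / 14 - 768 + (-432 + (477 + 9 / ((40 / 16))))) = -3524797 / 4900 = -719.35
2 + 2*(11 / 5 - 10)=-68 / 5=-13.60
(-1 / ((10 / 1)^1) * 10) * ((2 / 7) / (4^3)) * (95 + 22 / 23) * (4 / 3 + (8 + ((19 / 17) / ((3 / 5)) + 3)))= -6.08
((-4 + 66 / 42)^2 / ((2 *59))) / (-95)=-289 / 549290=-0.00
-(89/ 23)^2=-7921/ 529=-14.97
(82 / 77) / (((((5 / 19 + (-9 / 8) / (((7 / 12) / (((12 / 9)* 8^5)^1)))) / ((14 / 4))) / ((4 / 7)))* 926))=-1558 / 57075320753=-0.00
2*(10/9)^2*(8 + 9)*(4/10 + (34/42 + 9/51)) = 98960/1701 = 58.18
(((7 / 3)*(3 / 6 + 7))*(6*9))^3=843908625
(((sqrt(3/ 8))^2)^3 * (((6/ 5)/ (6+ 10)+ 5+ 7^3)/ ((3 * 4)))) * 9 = 13.77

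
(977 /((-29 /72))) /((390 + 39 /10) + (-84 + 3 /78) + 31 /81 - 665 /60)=-1481444640 /182756521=-8.11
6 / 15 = 2 / 5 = 0.40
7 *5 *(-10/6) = -175/3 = -58.33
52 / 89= 0.58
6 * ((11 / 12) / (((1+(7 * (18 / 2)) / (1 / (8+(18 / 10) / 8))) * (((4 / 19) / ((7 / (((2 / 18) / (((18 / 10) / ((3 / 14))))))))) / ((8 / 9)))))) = 25872 / 1093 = 23.67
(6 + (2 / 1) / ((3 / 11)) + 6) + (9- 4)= 73 / 3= 24.33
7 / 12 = 0.58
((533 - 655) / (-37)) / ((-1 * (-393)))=122 / 14541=0.01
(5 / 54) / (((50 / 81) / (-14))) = -21 / 10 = -2.10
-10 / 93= -0.11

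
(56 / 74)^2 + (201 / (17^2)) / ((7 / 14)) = 776914 / 395641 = 1.96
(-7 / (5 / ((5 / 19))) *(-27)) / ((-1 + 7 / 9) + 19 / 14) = 23814 / 2717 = 8.76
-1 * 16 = -16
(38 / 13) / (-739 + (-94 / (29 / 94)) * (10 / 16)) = -2204 / 700791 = -0.00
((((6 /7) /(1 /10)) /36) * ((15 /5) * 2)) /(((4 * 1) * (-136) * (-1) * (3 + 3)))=5 /11424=0.00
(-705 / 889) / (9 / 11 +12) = -55 / 889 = -0.06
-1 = -1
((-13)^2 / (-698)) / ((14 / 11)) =-1859 / 9772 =-0.19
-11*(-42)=462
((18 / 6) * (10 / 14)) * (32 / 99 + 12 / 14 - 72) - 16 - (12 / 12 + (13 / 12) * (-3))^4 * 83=-950001443 / 413952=-2294.96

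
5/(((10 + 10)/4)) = 1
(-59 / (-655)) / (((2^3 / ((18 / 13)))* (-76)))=-531 / 2588560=-0.00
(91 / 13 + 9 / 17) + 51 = 995 / 17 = 58.53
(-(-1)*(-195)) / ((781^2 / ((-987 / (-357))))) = -9165 / 10369337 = -0.00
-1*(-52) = 52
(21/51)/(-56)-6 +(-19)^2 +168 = 71127/136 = 522.99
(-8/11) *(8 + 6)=-112/11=-10.18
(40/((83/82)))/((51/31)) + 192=914416/4233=216.02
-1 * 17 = -17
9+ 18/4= 27/2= 13.50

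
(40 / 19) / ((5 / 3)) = 24 / 19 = 1.26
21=21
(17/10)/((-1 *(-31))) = 17/310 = 0.05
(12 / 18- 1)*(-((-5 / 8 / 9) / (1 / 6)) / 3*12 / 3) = -0.19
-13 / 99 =-0.13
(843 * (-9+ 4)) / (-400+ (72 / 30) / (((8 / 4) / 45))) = 4215 / 346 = 12.18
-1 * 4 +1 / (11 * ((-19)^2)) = -15883 / 3971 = -4.00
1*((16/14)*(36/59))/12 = 0.06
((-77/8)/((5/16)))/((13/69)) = -163.48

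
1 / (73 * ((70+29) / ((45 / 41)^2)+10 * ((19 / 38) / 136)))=30600 / 183660773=0.00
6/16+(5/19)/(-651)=37067/98952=0.37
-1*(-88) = 88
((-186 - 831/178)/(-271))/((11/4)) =67878/265309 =0.26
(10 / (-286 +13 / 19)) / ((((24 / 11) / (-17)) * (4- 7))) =-17765 / 195156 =-0.09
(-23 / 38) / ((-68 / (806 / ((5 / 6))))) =8.61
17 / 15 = 1.13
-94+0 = -94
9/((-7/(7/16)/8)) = -9/2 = -4.50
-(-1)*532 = 532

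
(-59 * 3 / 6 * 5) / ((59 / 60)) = -150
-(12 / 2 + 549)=-555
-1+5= 4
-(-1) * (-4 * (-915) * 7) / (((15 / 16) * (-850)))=-13664 / 425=-32.15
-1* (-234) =234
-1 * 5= -5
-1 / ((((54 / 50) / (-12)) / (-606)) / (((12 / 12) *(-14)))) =282800 / 3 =94266.67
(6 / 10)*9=27 / 5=5.40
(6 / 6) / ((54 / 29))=29 / 54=0.54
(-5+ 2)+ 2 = -1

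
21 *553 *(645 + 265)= 10567830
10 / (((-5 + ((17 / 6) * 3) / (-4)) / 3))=-80 / 19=-4.21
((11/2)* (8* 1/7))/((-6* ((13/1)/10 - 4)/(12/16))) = 55/189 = 0.29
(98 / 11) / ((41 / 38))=3724 / 451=8.26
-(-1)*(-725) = -725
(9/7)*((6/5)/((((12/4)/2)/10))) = 72/7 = 10.29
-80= -80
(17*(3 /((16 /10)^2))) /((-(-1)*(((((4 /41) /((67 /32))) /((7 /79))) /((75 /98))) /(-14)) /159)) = -41766418125 /647168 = -64537.21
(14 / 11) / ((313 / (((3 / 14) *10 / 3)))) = 10 / 3443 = 0.00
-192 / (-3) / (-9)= -64 / 9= -7.11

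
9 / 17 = 0.53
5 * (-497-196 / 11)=-28315 / 11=-2574.09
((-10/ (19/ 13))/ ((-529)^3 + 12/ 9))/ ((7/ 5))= 1950/ 59066319179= 0.00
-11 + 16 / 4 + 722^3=376367041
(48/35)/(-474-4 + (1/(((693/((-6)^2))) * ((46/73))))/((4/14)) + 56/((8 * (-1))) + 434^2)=0.00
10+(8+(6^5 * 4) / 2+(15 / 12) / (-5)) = 62279 / 4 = 15569.75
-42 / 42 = -1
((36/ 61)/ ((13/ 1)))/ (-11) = -36/ 8723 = -0.00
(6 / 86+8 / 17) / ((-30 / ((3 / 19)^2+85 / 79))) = -15698 / 791673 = -0.02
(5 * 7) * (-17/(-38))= 15.66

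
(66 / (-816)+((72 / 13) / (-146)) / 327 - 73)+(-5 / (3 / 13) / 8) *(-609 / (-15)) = -965622347 / 5275491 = -183.04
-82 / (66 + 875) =-82 / 941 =-0.09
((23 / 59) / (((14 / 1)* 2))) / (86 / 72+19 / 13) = 2691 / 513359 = 0.01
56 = 56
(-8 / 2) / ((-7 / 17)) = 68 / 7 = 9.71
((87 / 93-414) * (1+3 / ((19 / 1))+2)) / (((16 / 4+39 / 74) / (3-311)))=3502218720 / 39463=88746.90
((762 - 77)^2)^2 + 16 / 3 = 660516301891 / 3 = 220172100630.33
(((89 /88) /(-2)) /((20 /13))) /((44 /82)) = -47437 /77440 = -0.61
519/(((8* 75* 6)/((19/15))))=3287/18000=0.18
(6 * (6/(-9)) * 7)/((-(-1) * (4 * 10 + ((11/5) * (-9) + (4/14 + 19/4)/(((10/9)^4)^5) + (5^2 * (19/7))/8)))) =-78400000000000000000000/82024230829727026960941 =-0.96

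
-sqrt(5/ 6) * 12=-2 * sqrt(30)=-10.95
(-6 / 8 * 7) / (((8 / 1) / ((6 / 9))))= -7 / 16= -0.44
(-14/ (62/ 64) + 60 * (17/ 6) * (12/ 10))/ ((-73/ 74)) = -434824/ 2263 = -192.14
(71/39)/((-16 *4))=-71/2496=-0.03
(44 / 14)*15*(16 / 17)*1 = 5280 / 119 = 44.37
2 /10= 0.20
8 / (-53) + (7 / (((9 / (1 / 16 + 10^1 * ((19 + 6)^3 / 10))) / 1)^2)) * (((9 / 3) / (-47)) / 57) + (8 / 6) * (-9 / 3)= -23191759294931 / 981414144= -23630.96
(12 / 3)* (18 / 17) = 72 / 17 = 4.24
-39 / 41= -0.95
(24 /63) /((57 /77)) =0.51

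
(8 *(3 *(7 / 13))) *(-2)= -336 / 13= -25.85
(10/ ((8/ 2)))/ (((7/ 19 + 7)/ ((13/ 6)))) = 0.74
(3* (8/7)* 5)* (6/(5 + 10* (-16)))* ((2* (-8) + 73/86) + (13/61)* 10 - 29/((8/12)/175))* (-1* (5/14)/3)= -2400208680/3984337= -602.41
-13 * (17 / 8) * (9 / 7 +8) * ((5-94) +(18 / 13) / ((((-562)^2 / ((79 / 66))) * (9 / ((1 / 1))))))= 13325459851925 / 583679712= 22830.09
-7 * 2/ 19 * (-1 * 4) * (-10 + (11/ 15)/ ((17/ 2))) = -141568/ 4845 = -29.22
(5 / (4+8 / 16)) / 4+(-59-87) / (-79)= 3023 / 1422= 2.13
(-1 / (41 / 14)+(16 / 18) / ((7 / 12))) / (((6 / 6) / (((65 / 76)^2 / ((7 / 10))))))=10752625 / 8702988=1.24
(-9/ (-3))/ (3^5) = 1/ 81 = 0.01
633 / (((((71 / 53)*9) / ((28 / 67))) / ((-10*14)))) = -43837360 / 14271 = -3071.78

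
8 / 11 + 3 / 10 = 113 / 110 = 1.03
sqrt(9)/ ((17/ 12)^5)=0.53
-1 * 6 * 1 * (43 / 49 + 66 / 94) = -21828 / 2303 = -9.48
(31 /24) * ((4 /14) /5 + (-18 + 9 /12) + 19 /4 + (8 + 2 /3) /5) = -13.83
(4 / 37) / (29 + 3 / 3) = 0.00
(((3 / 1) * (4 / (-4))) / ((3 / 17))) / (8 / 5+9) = -85 / 53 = -1.60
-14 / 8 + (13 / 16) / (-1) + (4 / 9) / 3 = -1043 / 432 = -2.41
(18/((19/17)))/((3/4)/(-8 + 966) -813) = -130288/6576983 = -0.02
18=18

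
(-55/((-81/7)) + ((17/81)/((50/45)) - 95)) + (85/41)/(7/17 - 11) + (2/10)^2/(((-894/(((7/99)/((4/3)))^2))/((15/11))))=-9510838243849/105378783840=-90.25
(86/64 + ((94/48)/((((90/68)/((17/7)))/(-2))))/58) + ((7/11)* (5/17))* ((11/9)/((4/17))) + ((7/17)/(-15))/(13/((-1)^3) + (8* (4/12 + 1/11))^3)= 2.19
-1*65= -65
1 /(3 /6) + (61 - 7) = 56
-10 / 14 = -5 / 7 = -0.71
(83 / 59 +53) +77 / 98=45589 / 826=55.19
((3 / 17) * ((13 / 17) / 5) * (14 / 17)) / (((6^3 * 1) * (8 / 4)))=0.00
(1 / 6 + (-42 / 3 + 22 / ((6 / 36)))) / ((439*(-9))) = -709 / 23706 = -0.03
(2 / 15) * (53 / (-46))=-53 / 345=-0.15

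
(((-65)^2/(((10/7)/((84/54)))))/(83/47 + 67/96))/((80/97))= 2263.98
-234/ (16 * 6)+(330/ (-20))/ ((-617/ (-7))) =-25911/ 9872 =-2.62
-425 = -425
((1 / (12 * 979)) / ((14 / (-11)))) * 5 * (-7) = 0.00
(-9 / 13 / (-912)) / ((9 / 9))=3 / 3952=0.00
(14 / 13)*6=84 / 13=6.46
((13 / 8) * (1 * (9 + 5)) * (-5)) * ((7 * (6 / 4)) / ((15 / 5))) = -398.12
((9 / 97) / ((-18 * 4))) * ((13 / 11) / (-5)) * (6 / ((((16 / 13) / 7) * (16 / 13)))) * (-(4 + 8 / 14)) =-6591 / 170720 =-0.04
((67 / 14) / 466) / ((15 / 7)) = 67 / 13980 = 0.00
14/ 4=3.50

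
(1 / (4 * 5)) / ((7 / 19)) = 19 / 140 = 0.14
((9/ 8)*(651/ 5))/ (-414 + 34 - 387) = -5859/ 30680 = -0.19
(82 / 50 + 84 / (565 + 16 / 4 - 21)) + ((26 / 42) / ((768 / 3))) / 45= 297183433 / 165715200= 1.79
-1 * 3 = -3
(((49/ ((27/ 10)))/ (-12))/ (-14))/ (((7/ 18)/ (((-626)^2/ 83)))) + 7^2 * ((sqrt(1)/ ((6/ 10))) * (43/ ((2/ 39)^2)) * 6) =11971689425/ 1494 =8013179.00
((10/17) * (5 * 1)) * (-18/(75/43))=-30.35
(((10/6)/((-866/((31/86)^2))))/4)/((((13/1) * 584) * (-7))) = 4805/4084607025408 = 0.00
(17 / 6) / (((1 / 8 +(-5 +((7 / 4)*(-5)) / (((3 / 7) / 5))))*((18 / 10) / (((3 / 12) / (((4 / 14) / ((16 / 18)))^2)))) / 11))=-43120 / 110079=-0.39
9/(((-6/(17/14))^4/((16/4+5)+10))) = 1586899/5531904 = 0.29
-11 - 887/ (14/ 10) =-644.57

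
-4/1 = -4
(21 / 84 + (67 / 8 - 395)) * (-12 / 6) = 772.75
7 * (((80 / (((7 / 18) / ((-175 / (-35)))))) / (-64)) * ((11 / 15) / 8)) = -165 / 16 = -10.31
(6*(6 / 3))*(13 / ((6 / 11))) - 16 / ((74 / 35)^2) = 386634 / 1369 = 282.42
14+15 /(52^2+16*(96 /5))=210859 /15056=14.00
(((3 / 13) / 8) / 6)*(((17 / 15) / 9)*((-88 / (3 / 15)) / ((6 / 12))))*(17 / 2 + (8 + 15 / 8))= -9163 / 936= -9.79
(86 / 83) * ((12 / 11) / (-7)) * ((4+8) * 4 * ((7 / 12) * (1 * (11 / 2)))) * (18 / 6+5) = -16512 / 83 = -198.94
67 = 67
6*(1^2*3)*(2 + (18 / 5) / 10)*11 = 11682 / 25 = 467.28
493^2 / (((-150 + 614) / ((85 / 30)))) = 142477 / 96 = 1484.14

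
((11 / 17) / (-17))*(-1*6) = 66 / 289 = 0.23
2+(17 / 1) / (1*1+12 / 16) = 82 / 7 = 11.71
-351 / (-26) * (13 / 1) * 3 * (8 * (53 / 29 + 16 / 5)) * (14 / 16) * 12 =32240754 / 145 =222350.03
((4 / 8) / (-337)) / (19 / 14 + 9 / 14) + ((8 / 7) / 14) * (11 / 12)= 14681 / 198156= 0.07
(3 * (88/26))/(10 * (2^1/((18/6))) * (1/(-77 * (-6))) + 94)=22869/211744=0.11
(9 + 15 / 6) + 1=25 / 2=12.50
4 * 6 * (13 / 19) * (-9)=-147.79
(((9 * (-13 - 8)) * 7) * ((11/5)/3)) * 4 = -19404/5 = -3880.80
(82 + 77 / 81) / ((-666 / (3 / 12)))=-6719 / 215784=-0.03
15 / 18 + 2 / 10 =31 / 30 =1.03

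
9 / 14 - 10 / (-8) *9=333 / 28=11.89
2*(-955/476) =-955/238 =-4.01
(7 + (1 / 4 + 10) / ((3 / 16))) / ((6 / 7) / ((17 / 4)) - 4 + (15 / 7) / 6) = -6290 / 351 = -17.92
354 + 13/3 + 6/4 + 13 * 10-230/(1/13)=-15001/6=-2500.17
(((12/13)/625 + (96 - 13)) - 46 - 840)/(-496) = 6524363/4030000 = 1.62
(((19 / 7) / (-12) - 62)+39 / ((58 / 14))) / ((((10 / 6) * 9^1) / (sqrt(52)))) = -128651 * sqrt(13) / 18270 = -25.39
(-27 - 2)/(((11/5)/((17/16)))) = -2465/176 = -14.01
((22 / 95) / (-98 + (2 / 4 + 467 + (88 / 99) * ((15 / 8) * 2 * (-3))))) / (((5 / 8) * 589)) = 352 / 201158225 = 0.00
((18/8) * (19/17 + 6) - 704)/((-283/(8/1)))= 93566/4811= 19.45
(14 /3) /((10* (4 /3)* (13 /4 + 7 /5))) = 0.08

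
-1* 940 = -940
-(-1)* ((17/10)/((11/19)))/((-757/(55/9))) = -323/13626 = -0.02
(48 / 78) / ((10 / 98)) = 6.03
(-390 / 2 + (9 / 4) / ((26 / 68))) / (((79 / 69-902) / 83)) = 28159659 / 1616134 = 17.42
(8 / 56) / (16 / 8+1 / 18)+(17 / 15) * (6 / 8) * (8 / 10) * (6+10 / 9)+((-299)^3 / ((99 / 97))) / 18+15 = -16788779715959 / 11538450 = -1455029.03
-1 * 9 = -9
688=688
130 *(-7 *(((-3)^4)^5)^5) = -468993543866130311243179628086715358158917845020910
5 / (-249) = -0.02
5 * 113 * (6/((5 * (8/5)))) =1695/4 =423.75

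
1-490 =-489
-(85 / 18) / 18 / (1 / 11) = -935 / 324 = -2.89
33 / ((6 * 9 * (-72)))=-11 / 1296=-0.01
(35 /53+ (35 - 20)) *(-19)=-15770 /53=-297.55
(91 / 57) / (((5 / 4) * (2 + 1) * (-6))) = -182 / 2565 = -0.07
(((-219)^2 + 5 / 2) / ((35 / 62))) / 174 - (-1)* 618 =6737357 / 6090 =1106.30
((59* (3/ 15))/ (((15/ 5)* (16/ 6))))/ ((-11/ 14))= -413/ 220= -1.88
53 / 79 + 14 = 1159 / 79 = 14.67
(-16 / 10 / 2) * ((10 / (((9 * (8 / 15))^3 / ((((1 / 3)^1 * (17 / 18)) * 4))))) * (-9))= 0.82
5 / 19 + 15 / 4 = 305 / 76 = 4.01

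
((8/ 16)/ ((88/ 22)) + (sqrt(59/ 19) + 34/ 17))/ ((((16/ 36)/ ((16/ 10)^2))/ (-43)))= -13158/ 25 - 6192 *sqrt(1121)/ 475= -962.78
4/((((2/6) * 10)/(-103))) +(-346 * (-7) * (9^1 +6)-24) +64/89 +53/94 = 1513563457/41830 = 36183.68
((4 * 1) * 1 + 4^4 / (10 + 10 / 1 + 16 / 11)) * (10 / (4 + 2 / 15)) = 70500 / 1829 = 38.55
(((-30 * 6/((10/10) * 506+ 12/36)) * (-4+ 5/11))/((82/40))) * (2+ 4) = 3.69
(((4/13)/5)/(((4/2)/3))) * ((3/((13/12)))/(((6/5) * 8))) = 0.03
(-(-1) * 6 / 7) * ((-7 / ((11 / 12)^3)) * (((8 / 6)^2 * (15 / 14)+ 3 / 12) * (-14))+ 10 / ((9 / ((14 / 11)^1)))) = 943144 / 3993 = 236.20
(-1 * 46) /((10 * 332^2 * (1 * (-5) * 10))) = 23 /27556000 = 0.00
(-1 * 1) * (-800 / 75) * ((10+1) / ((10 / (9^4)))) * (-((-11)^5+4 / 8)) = 61990270056 / 5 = 12398054011.20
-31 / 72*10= -155 / 36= -4.31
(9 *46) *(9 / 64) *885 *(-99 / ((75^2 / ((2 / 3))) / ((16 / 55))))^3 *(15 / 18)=-2084352 / 1220703125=-0.00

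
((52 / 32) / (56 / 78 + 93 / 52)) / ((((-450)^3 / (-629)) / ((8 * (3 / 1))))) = 6253 / 58218750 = 0.00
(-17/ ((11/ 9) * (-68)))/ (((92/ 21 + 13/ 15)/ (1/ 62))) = 945/ 1503128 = 0.00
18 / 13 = 1.38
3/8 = 0.38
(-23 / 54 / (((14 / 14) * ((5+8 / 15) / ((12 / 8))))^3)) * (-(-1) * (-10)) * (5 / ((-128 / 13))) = -25228125 / 585509888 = -0.04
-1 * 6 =-6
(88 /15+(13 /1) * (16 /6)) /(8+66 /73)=22192 /4875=4.55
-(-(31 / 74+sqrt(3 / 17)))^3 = 2034251 / 6888808+65439 * sqrt(51) / 1582564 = 0.59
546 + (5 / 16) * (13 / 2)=17537 / 32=548.03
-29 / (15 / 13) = -377 / 15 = -25.13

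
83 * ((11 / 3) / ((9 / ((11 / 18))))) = 10043 / 486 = 20.66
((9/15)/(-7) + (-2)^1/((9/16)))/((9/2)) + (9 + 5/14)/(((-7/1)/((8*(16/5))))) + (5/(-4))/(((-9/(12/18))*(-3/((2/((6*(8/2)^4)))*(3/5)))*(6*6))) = -12813226229/365783040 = -35.03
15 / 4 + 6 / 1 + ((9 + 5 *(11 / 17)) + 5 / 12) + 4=2693 / 102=26.40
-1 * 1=-1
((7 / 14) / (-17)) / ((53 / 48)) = -24 / 901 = -0.03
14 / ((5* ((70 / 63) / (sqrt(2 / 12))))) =21* sqrt(6) / 50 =1.03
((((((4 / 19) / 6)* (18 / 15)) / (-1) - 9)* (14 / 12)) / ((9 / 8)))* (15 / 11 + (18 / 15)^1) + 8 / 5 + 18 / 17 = -17092018 / 799425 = -21.38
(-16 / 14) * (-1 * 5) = 40 / 7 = 5.71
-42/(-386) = 21/193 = 0.11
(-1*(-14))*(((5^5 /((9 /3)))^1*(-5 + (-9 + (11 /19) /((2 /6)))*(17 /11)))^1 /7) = -21193750 /627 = -33801.83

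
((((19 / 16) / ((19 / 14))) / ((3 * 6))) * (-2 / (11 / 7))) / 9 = -49 / 7128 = -0.01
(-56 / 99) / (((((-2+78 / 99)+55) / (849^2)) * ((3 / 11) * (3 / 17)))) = -838692008 / 5325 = -157500.85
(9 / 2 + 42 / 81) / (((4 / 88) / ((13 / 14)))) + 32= 50849 / 378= 134.52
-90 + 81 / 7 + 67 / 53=-28628 / 371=-77.16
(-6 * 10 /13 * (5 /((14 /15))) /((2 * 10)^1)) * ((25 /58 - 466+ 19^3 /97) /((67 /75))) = 546.43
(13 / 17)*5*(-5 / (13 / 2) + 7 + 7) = 860 / 17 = 50.59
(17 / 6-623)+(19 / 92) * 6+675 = 3869 / 69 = 56.07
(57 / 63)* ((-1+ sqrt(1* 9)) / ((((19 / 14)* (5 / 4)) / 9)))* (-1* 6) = -288 / 5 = -57.60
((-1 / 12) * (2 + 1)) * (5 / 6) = -5 / 24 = -0.21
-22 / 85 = -0.26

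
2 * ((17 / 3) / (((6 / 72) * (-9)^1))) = -136 / 9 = -15.11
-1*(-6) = 6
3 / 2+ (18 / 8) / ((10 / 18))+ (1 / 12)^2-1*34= -20479 / 720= -28.44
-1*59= -59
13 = 13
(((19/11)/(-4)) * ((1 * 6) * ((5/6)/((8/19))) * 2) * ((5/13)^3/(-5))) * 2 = 45125/193336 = 0.23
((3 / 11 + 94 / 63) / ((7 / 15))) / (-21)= -6115 / 33957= -0.18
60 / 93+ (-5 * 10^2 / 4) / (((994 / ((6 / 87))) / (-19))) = 361885 / 446803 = 0.81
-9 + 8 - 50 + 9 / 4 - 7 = -223 / 4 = -55.75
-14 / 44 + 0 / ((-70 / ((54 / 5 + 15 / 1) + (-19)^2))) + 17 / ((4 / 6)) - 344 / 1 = -3507 / 11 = -318.82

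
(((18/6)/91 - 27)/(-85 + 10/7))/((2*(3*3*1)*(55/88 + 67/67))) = 3272/296595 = 0.01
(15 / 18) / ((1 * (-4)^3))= -5 / 384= -0.01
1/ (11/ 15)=15/ 11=1.36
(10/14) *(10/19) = 50/133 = 0.38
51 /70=0.73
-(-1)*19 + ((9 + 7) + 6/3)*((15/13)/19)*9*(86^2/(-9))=-1992227/247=-8065.70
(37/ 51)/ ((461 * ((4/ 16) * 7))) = 148/ 164577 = 0.00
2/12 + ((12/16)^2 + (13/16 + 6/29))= 1217/696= 1.75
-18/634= -9/317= -0.03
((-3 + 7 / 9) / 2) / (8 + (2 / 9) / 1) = -5 / 37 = -0.14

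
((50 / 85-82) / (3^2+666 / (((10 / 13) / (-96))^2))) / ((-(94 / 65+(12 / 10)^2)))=5622500 / 2067595362693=0.00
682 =682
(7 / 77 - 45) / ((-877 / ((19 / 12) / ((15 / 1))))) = 4693 / 868230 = 0.01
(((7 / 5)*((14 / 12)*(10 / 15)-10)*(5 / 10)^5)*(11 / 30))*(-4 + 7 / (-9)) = 274813 / 388800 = 0.71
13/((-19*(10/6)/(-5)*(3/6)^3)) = 312/19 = 16.42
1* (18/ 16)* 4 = 4.50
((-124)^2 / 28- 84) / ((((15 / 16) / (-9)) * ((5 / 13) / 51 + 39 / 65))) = -51809472 / 7049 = -7349.90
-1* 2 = -2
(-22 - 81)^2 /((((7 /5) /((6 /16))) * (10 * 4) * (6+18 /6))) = 10609 /1344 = 7.89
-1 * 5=-5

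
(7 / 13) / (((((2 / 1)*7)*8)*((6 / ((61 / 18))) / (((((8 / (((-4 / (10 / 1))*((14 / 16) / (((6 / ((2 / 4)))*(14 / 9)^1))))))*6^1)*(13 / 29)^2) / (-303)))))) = 31720 / 6880221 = 0.00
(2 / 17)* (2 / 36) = 1 / 153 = 0.01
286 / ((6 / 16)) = 2288 / 3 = 762.67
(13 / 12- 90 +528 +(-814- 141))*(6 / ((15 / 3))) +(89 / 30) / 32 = -594247 / 960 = -619.01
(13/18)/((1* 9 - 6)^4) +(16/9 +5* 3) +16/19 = 488353/27702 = 17.63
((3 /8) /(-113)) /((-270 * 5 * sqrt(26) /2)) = sqrt(26) /5288400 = 0.00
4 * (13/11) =52/11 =4.73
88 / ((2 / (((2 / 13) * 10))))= 880 / 13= 67.69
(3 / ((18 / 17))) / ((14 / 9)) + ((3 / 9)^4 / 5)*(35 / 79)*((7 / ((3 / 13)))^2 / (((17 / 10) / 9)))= 21778693 / 3045924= 7.15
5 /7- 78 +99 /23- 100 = -27850 /161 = -172.98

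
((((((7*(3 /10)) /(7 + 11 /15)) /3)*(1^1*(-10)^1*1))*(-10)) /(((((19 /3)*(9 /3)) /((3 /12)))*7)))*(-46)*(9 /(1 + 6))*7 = -15525 /2204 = -7.04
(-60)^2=3600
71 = 71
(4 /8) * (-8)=-4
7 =7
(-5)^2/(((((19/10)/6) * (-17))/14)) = -21000/323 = -65.02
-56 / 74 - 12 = -472 / 37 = -12.76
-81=-81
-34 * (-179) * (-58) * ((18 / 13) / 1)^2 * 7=-800576784 / 169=-4737140.73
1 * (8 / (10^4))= 1 / 1250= 0.00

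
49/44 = 1.11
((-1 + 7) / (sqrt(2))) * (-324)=-972 * sqrt(2)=-1374.62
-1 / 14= -0.07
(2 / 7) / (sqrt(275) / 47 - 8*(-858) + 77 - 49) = 30448856 / 734487302507 - 470*sqrt(11) / 734487302507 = 0.00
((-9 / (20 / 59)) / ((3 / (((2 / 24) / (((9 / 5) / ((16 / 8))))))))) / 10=-59 / 720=-0.08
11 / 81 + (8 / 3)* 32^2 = 221195 / 81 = 2730.80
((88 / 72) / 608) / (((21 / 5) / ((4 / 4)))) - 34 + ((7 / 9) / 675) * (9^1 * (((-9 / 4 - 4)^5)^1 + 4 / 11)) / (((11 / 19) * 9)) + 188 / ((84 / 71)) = 10604317210469 / 100111334400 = 105.93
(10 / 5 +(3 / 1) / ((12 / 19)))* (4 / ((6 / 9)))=81 / 2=40.50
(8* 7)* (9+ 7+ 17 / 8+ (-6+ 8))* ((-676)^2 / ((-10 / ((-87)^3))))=169568457713928 / 5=33913691542785.60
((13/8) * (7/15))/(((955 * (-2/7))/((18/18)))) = -637/229200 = -0.00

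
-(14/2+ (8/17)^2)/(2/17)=-2087/34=-61.38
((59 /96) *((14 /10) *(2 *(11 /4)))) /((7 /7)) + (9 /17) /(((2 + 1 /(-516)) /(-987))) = -4320657719 /16825920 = -256.79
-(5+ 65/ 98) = -555/ 98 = -5.66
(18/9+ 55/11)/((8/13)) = 91/8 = 11.38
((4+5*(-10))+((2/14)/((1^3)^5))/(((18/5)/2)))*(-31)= 89683/63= 1423.54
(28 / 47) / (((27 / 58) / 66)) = 84.46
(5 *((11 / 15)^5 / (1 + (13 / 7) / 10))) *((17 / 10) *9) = 19165069 / 1400625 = 13.68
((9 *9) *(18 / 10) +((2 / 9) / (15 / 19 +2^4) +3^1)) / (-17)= -2136214 / 244035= -8.75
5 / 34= 0.15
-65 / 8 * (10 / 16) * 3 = -975 / 64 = -15.23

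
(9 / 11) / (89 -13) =9 / 836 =0.01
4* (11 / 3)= 44 / 3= 14.67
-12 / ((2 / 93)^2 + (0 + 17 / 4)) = -415152 / 147049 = -2.82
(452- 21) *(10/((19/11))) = 47410/19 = 2495.26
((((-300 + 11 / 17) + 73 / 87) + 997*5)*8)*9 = 337427.00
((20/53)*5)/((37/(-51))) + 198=383178/1961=195.40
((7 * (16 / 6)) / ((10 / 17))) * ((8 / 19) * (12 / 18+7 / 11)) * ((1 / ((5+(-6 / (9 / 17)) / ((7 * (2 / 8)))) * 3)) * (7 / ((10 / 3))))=-4011728 / 485925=-8.26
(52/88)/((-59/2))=-0.02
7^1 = 7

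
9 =9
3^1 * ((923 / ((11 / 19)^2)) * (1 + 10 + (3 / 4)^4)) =2895867273 / 30976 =93487.45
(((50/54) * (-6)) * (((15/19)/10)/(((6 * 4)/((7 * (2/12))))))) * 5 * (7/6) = -6125/49248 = -0.12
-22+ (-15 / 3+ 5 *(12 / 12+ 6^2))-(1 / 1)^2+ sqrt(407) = sqrt(407)+ 157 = 177.17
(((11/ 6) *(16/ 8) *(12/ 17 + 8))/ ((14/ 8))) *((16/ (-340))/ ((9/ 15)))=-26048/ 18207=-1.43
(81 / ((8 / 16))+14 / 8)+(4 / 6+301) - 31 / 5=27553 / 60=459.22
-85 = -85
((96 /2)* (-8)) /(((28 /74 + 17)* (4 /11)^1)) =-39072 /643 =-60.77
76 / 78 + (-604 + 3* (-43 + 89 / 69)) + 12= -642392 / 897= -716.16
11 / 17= 0.65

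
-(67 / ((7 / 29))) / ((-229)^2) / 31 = -1943 / 11379697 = -0.00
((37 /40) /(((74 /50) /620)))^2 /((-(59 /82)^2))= -1009650625 /3481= -290046.14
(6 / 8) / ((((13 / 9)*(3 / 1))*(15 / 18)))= 27 / 130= 0.21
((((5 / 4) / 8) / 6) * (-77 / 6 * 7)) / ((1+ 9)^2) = -539 / 23040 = -0.02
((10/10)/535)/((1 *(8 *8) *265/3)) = 3/9073600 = 0.00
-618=-618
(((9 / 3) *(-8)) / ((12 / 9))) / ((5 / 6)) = -108 / 5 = -21.60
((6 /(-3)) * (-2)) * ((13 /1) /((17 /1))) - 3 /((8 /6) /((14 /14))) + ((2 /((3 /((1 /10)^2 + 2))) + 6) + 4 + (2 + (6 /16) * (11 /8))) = 14.66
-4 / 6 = -2 / 3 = -0.67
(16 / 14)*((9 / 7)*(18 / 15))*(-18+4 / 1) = -24.69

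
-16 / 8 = -2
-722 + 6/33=-7940/11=-721.82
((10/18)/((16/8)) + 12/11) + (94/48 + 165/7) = 26.90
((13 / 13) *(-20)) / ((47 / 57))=-1140 / 47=-24.26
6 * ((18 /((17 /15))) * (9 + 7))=25920 /17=1524.71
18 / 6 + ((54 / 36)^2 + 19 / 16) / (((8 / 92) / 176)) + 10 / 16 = 55689 / 8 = 6961.12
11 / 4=2.75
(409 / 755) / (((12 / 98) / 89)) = 1783649 / 4530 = 393.74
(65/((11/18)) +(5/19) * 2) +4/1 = 23176/209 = 110.89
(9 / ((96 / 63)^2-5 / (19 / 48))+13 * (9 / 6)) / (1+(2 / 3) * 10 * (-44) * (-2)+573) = 4827231 / 300789088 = 0.02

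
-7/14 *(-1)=1/2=0.50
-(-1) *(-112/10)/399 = -8/285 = -0.03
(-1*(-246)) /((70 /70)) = 246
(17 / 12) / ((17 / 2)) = 1 / 6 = 0.17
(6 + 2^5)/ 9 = 38/ 9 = 4.22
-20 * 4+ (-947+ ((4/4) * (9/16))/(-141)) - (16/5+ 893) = -7231247/3760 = -1923.20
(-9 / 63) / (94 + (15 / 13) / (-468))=-0.00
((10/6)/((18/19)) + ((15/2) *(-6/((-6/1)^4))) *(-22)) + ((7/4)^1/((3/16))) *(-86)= -172831/216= -800.14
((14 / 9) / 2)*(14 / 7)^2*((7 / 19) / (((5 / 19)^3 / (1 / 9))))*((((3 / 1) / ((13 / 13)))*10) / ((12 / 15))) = 262.06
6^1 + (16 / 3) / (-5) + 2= 104 / 15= 6.93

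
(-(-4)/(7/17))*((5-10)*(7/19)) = -340/19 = -17.89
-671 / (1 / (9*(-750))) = 4529250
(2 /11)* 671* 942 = 114924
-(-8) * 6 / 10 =24 / 5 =4.80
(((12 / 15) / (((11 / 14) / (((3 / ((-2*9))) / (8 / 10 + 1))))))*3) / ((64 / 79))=-553 / 1584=-0.35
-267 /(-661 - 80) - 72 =-17695 /247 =-71.64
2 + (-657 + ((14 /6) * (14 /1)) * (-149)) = -16567 /3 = -5522.33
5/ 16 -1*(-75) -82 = -107/ 16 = -6.69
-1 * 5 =-5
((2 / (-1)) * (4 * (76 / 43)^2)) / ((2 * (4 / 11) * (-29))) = 63536 / 53621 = 1.18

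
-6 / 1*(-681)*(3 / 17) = 12258 / 17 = 721.06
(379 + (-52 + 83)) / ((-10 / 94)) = -3854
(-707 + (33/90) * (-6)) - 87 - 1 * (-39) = -3786/5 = -757.20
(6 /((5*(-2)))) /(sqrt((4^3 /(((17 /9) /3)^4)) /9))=-289 /3240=-0.09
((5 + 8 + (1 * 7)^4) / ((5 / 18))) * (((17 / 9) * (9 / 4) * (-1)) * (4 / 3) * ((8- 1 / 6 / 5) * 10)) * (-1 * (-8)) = -156929312 / 5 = -31385862.40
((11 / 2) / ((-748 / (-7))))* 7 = 49 / 136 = 0.36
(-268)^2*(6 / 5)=86188.80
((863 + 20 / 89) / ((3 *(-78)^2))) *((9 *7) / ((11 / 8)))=358526 / 165451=2.17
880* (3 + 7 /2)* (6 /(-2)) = -17160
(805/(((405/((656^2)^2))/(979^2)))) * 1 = 28576340834697936896/81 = 352794331292567122.17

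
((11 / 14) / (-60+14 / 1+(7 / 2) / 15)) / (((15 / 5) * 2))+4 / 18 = 37949 / 172998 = 0.22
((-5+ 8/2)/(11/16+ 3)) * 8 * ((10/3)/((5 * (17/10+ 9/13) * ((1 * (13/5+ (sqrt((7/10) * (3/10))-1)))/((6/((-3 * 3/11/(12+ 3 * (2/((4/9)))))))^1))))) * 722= 143784509440/2587209-8986531840 * sqrt(21)/2587209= 39657.81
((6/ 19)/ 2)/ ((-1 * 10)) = -3/ 190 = -0.02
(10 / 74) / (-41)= -5 / 1517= -0.00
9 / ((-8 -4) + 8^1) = -9 / 4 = -2.25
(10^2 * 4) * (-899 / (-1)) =359600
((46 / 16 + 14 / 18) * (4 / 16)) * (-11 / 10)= -2893 / 2880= -1.00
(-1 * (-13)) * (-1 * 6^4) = -16848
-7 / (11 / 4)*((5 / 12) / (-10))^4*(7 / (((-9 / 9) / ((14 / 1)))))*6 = 343 / 76032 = 0.00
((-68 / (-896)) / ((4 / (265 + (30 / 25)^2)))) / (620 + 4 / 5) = 113237 / 13905920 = 0.01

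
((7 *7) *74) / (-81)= -3626 / 81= -44.77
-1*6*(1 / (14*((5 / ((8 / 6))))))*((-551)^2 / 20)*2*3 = -1821606 / 175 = -10409.18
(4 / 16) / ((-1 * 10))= -0.02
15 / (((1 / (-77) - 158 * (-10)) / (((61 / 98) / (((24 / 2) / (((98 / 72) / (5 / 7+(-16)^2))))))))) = 164395 / 62962912224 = 0.00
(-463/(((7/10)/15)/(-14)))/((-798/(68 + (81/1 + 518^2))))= -46730450.75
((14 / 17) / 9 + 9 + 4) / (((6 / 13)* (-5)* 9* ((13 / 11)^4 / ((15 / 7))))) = -29325923 / 42353766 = -0.69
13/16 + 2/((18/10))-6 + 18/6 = -1.08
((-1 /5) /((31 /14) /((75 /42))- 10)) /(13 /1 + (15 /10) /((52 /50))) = 260 /164469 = 0.00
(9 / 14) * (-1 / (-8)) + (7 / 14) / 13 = 173 / 1456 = 0.12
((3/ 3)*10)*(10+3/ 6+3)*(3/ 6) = 135/ 2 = 67.50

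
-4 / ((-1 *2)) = 2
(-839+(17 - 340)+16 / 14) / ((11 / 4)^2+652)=-130016 / 73871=-1.76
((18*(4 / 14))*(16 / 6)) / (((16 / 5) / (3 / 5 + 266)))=7998 / 7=1142.57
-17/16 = -1.06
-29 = -29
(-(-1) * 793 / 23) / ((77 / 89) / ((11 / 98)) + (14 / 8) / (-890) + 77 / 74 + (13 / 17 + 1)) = 3.28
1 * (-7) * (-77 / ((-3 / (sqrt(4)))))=-1078 / 3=-359.33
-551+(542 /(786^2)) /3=-510608123 /926694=-551.00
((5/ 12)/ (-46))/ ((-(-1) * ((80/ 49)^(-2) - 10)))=4000/ 4250331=0.00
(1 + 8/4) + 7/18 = 61/18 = 3.39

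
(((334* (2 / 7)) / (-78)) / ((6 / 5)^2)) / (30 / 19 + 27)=-79325 / 2668302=-0.03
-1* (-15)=15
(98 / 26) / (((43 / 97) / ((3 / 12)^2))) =4753 / 8944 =0.53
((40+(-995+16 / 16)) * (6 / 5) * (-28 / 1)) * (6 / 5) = 961632 / 25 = 38465.28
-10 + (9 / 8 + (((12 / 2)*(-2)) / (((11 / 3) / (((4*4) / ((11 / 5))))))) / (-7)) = -37097 / 6776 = -5.47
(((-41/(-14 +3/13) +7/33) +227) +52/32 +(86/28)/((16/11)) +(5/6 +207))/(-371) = -3676241/3087392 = -1.19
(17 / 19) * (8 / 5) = 136 / 95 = 1.43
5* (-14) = -70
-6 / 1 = -6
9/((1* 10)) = 9/10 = 0.90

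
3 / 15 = 1 / 5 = 0.20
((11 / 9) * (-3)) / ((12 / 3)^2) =-11 / 48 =-0.23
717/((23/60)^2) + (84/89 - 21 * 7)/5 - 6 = 1140345099/235405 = 4844.18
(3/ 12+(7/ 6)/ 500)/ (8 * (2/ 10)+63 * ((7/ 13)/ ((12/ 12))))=9841/ 1385400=0.01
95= 95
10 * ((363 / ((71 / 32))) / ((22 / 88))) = 6544.23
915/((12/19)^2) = 2293.85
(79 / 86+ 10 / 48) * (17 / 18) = 19771 / 18576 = 1.06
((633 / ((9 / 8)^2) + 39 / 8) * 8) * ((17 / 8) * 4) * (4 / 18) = 1854445 / 243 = 7631.46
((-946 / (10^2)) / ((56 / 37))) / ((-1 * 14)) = 17501 / 39200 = 0.45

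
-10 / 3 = -3.33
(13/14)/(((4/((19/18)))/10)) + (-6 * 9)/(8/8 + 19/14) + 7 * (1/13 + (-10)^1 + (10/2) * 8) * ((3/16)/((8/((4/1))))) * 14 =36882563/144144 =255.87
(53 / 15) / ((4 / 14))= 371 / 30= 12.37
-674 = -674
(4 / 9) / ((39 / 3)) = 4 / 117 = 0.03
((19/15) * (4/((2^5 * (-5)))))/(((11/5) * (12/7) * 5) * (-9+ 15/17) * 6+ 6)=0.00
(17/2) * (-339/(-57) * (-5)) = -9605/38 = -252.76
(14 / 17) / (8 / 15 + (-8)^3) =-15 / 9316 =-0.00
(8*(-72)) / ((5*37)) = -576 / 185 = -3.11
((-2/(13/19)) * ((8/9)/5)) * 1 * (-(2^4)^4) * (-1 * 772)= -15380512768/585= -26291474.82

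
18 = 18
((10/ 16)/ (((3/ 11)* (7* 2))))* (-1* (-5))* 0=0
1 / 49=0.02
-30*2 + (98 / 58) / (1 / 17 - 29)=-856913 / 14268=-60.06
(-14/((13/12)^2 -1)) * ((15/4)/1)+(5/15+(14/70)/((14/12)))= -31699/105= -301.90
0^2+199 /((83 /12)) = 2388 /83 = 28.77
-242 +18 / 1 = -224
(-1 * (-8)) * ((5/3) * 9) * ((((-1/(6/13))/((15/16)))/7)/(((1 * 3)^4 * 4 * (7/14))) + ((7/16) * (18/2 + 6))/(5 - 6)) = -2679907/3402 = -787.74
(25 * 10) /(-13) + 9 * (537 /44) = 51829 /572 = 90.61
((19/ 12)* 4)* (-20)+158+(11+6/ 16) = 1025/ 24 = 42.71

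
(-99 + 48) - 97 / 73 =-3820 / 73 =-52.33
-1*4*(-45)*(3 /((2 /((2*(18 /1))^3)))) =12597120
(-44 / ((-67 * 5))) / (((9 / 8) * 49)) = 352 / 147735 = 0.00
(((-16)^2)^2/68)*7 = 114688/17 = 6746.35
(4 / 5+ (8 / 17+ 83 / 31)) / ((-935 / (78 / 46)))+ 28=1586233183 / 56665675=27.99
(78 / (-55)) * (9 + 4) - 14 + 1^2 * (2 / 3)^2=-31.99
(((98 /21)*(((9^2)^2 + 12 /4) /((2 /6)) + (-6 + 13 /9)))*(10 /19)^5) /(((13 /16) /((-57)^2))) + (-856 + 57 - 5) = 3968773729196 /267501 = 14836481.84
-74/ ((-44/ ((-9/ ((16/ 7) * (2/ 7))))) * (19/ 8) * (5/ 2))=-16317/ 4180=-3.90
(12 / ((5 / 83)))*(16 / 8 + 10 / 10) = 2988 / 5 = 597.60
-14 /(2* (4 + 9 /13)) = -91 /61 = -1.49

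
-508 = -508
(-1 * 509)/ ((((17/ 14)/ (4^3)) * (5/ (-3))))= 1368192/ 85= 16096.38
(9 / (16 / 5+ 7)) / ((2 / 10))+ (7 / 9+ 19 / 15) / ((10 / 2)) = 18439 / 3825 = 4.82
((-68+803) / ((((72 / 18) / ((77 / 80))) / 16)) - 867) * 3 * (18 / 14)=211977 / 28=7570.61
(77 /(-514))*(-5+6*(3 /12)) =539 /1028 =0.52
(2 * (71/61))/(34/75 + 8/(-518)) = 1379175/259433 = 5.32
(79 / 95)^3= 493039 / 857375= 0.58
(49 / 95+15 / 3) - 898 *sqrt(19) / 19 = 524 / 95 - 898 *sqrt(19) / 19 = -200.50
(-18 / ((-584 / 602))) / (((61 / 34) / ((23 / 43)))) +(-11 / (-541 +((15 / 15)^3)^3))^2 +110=150017949613 / 1298494800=115.53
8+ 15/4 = 47/4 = 11.75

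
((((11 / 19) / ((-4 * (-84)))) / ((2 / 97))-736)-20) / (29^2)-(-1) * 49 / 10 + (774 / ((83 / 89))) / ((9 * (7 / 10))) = 604885782533 / 4456223520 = 135.74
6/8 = 3/4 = 0.75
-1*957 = -957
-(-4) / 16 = 1 / 4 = 0.25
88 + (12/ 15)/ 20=2201/ 25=88.04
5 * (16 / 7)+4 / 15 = 1228 / 105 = 11.70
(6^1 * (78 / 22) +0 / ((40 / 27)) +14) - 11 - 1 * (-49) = 806 / 11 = 73.27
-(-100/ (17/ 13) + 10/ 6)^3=55524368375/ 132651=418574.82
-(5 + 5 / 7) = -40 / 7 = -5.71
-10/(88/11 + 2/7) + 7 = 168/29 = 5.79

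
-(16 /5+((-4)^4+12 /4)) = -1311 /5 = -262.20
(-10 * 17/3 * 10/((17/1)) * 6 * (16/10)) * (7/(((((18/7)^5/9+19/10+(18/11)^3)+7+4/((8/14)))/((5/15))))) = -501090620800/21994481889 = -22.78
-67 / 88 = -0.76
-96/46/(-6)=8/23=0.35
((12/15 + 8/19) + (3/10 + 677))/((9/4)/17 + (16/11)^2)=530372766/1757215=301.83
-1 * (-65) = 65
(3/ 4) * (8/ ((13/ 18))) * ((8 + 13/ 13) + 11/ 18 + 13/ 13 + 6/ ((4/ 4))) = 138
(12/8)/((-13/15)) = -45/26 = -1.73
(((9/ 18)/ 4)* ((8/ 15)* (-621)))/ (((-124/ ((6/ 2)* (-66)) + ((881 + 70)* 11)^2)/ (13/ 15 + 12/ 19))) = -0.00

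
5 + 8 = 13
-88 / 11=-8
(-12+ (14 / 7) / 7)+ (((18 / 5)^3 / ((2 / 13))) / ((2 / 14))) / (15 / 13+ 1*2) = 23727146 / 35875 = 661.38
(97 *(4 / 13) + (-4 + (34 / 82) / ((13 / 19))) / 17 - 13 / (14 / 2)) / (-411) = -587532 / 8689499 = -0.07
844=844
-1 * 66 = -66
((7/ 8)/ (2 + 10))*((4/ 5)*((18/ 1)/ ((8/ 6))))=63/ 80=0.79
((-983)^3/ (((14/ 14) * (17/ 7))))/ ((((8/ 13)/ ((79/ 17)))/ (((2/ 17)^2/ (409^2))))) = -6828558543443/ 27942952802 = -244.37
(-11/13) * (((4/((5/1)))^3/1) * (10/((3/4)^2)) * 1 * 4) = -90112/2925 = -30.81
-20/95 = -0.21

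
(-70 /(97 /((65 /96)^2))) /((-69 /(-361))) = -53382875 /30841344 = -1.73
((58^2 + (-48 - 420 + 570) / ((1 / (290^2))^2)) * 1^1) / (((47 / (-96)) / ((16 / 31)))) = -1108111293487104 / 1457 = -760543097794.86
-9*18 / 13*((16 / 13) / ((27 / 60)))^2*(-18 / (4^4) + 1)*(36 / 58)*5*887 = -15199632000 / 63713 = -238564.06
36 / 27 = 4 / 3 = 1.33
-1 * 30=-30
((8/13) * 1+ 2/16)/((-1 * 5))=-77/520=-0.15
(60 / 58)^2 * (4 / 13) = 3600 / 10933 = 0.33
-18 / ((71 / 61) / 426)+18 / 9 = -6586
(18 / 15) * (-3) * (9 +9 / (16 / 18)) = -1377 / 20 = -68.85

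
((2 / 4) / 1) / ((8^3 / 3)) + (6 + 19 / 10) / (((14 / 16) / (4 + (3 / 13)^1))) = 3559697 / 93184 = 38.20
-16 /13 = -1.23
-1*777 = -777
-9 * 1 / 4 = -9 / 4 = -2.25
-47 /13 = -3.62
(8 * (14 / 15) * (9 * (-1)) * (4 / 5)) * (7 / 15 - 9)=57344 / 125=458.75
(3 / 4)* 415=1245 / 4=311.25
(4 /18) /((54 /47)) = 47 /243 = 0.19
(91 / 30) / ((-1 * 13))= -7 / 30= -0.23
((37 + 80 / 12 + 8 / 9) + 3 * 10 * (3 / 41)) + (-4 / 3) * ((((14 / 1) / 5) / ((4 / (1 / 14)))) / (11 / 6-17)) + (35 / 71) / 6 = 1116650681 / 23841090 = 46.84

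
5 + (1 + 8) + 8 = 22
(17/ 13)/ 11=17/ 143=0.12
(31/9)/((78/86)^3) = 2464717/533871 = 4.62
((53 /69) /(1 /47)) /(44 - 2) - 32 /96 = 1525 /2898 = 0.53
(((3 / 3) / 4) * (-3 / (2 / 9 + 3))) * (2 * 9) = -243 / 58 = -4.19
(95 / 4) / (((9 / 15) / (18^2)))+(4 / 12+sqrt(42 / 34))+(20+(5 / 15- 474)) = sqrt(357) / 17+37115 / 3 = 12372.78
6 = 6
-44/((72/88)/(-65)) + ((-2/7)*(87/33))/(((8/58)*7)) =33906311/9702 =3494.78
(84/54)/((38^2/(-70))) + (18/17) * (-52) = -3045229/55233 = -55.13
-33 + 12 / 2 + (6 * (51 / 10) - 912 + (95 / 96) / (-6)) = -2616667 / 2880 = -908.56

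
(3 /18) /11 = 0.02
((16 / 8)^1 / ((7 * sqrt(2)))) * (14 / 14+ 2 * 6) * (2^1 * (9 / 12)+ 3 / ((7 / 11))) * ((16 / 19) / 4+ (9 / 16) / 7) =700089 * sqrt(2) / 208544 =4.75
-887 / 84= -10.56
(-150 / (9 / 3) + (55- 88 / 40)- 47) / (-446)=221 / 2230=0.10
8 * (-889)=-7112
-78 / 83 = -0.94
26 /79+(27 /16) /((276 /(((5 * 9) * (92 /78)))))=0.65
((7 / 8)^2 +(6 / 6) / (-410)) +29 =29.76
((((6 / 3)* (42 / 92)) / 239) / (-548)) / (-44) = 21 / 132543664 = 0.00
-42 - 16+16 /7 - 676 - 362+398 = -4870 /7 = -695.71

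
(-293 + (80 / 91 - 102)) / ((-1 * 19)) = 35865 / 1729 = 20.74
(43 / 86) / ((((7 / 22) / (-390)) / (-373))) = 228595.71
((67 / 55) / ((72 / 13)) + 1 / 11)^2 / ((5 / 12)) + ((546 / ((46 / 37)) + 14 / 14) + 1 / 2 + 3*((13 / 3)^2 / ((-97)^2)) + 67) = 507.91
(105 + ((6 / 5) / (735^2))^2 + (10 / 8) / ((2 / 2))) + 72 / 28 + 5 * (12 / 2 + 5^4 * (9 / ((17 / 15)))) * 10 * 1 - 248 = 13689008425574015897 / 55125909562500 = 248322.59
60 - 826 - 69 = -835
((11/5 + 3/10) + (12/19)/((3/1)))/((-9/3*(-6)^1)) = 103/684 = 0.15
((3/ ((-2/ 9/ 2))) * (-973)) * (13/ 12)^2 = 493311/ 16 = 30831.94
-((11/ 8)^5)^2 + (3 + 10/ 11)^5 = 153671865560804381/ 172927194497024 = 888.65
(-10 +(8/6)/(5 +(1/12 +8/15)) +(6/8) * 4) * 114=-259806/337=-770.94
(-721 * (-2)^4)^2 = 133079296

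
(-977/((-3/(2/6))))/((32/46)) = 22471/144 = 156.05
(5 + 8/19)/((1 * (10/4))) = 206/95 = 2.17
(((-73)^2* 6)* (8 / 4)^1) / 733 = 63948 / 733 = 87.24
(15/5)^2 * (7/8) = 63/8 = 7.88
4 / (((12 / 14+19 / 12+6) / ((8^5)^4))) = 387381625547900583936 / 709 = 546377469037941585.24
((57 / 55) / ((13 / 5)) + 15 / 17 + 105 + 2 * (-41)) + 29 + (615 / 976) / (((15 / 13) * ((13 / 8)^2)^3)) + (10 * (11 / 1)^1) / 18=2265040459171 / 38118053259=59.42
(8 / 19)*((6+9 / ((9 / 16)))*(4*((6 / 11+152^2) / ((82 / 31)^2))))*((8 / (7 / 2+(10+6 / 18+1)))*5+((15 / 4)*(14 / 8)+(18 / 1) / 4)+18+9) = 14175826464150 / 2842571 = 4986973.58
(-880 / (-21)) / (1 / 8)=7040 / 21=335.24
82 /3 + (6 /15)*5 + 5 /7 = 631 /21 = 30.05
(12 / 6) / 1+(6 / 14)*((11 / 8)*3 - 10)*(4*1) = -113 / 14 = -8.07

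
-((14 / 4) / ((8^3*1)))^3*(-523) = 179389 / 1073741824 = 0.00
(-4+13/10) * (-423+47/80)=912411/800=1140.51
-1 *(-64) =64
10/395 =2/79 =0.03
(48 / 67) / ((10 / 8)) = 192 / 335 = 0.57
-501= -501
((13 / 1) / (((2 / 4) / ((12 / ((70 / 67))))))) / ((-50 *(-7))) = 5226 / 6125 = 0.85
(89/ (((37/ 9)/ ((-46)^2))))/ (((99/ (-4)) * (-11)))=753296/ 4477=168.26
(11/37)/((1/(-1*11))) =-3.27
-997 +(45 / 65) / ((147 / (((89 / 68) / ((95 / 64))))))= -1025664463 / 1028755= -997.00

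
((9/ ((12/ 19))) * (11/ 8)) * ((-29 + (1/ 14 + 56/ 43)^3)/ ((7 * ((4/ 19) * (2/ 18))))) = -617702842168533/ 195477818368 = -3159.96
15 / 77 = 0.19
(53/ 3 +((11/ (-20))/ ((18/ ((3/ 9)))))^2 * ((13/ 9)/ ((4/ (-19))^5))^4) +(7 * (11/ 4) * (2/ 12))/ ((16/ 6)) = 129906475221213246060211517557081/ 8414288049267435110400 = 15438795826.88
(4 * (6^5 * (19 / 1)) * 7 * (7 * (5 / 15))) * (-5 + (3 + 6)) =38610432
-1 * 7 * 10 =-70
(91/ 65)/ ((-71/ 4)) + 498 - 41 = 456.92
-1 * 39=-39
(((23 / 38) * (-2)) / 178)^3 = -12167 / 38683058968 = -0.00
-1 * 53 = -53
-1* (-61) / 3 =20.33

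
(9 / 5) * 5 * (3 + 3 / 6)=63 / 2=31.50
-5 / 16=-0.31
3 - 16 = -13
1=1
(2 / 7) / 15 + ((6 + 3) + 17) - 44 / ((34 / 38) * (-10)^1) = 55222 / 1785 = 30.94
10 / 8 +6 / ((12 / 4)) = 13 / 4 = 3.25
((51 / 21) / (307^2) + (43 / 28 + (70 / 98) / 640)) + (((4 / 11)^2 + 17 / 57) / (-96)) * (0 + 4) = 1.52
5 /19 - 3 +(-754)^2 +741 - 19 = 10815470 /19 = 569235.26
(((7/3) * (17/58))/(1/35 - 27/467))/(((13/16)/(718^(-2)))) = -1945055/34837694229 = -0.00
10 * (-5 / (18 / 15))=-125 / 3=-41.67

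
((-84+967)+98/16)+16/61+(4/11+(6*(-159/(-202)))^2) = 49943218455/54758968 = 912.06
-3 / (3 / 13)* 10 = -130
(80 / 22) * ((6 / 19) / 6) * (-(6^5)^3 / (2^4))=-1175462461440 / 209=-5624222303.54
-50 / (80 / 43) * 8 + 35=-180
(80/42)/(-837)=-40/17577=-0.00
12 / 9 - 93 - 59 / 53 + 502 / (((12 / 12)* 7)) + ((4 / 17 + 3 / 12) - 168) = -188.58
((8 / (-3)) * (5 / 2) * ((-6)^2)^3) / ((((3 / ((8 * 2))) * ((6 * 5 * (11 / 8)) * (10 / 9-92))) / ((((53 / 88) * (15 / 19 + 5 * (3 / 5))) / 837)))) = 35168256 / 29149021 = 1.21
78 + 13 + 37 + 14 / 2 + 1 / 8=135.12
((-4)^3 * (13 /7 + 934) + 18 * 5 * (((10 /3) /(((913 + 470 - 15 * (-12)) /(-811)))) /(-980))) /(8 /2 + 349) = -1529051753 /9011737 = -169.67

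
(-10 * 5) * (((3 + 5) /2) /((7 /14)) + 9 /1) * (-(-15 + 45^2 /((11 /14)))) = 23957250 /11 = 2177931.82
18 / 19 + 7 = 151 / 19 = 7.95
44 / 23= 1.91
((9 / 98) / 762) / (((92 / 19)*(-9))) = -19 / 6870192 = -0.00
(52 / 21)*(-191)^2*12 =7588048 / 7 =1084006.86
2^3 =8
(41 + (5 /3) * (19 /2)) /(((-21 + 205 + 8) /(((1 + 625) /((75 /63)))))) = 747131 /4800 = 155.65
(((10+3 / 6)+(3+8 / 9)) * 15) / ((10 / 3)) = 259 / 4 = 64.75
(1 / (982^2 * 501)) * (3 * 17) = 17 / 161042108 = 0.00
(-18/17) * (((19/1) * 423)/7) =-144666/119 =-1215.68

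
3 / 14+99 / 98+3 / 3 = 109 / 49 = 2.22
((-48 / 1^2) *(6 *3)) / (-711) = 96 / 79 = 1.22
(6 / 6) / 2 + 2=5 / 2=2.50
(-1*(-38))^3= 54872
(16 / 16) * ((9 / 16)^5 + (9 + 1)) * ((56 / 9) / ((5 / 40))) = 73813663 / 147456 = 500.58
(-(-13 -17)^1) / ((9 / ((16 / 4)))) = 40 / 3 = 13.33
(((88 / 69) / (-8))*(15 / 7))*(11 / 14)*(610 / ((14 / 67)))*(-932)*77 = 63373635050 / 1127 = 56232151.77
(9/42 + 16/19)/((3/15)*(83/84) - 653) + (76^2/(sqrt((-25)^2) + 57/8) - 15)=220629984629/1338806291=164.80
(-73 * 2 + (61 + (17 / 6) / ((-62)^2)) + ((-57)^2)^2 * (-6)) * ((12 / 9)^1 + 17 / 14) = -161356231.83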